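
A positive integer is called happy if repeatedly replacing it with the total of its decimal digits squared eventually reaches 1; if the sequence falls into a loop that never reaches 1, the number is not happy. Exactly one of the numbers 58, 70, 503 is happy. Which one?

70

58: 58 → 89 → 145 → 42 → 20 → 4 → 16 → 37 → 58  — repeats 58 (not happy)
70: 70 → 49 → 97 → 130 → 10 → 1  — reaches 1 (happy)
503: 503 → 34 → 25 → 29 → 85 → 89 → 145 → 42 → 20 → 4 → 16 → 37 → 58 → 89  — repeats 89 (not happy)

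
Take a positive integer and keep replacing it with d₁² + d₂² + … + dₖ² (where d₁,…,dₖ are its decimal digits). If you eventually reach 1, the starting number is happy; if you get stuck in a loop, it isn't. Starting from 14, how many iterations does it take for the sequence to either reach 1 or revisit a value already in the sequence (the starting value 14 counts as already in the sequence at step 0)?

14

14 → 1² + 4² = 1 + 16 = 17
17 → 1² + 7² = 1 + 49 = 50
50 → 5² + 0² = 25 + 0 = 25
25 → 2² + 5² = 4 + 25 = 29
29 → 2² + 9² = 4 + 81 = 85
85 → 8² + 5² = 64 + 25 = 89
89 → 8² + 9² = 64 + 81 = 145
145 → 1² + 4² + 5² = 1 + 16 + 25 = 42
42 → 4² + 2² = 16 + 4 = 20
20 → 2² + 0² = 4 + 0 = 4
4 → 4² = 16
16 → 1² + 6² = 1 + 36 = 37
37 → 3² + 7² = 9 + 49 = 58
58 → 5² + 8² = 25 + 64 = 89  — 89 repeats.
That took 14 steps.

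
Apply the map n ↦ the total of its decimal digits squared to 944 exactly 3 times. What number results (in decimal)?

2

944 → 9² + 4² + 4² = 81 + 16 + 16 = 113
113 → 1² + 1² + 3² = 1 + 1 + 9 = 11
11 → 1² + 1² = 1 + 1 = 2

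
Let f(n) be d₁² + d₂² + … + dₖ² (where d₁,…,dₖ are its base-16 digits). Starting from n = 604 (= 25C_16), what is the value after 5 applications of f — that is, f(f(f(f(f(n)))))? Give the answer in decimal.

604 = (2,5,12)_16 → 2² + 5² + 12² = 4 + 25 + 144 = 173
173 = (10,13)_16 → 10² + 13² = 100 + 169 = 269
269 = (1,0,13)_16 → 1² + 0² + 13² = 1 + 0 + 169 = 170
170 = (10,10)_16 → 10² + 10² = 100 + 100 = 200
200 = (12,8)_16 → 12² + 8² = 144 + 64 = 208

208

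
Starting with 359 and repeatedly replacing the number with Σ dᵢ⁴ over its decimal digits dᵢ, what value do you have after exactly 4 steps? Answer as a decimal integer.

1507

359 → 7267
7267 → 6114
6114 → 1554
1554 → 1507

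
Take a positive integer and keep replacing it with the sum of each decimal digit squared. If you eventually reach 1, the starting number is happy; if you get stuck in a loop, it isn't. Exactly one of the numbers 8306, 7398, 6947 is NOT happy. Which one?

8306: 8306 → 109 → 82 → 68 → 100 → 1  — reaches 1 (happy)
7398: 7398 → 203 → 13 → 10 → 1  — reaches 1 (happy)
6947: 6947 → 182 → 69 → 117 → 51 → 26 → 40 → 16 → 37 → 58 → 89 → 145 → 42 → 20 → 4 → 16  — repeats 16 (not happy)

6947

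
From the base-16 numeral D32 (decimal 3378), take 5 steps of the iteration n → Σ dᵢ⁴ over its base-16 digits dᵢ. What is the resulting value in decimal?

3378 = (13,3,2)_16 → 28658
28658 = (6,15,15,2)_16 → 102562
102562 = (1,9,0,10,2)_16 → 16578
16578 = (4,0,12,2)_16 → 21008
21008 = (5,2,1,0)_16 → 642

642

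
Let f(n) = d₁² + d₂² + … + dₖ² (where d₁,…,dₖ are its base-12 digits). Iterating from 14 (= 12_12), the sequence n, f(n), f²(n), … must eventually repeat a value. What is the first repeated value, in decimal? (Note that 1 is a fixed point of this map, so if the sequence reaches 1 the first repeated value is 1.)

14 = (1,2)_12 → 1² + 2² = 1 + 4 = 5
5 = (5)_12 → 5² = 25
25 = (2,1)_12 → 2² + 1² = 4 + 1 = 5  — 5 already appeared earlier.

5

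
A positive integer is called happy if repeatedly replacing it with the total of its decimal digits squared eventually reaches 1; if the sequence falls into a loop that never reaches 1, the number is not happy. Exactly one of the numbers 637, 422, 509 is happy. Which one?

637: 637 → 94 → 97 → 130 → 10 → 1  — reaches 1 (happy)
422: 422 → 24 → 20 → 4 → 16 → 37 → 58 → 89 → 145 → 42 → 20  — repeats 20 (not happy)
509: 509 → 106 → 37 → 58 → 89 → 145 → 42 → 20 → 4 → 16 → 37  — repeats 37 (not happy)

637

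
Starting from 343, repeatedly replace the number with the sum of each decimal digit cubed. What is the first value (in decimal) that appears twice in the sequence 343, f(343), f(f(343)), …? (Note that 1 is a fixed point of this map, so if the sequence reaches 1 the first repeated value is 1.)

343 → 118
118 → 514
514 → 190
190 → 730
730 → 370
370 → 370  — 370 already appeared earlier.

370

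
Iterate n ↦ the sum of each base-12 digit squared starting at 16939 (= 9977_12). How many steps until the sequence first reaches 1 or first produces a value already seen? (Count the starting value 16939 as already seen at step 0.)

16939 = (9,9,7,7)_12 → 9² + 9² + 7² + 7² = 260
260 = (1,9,8)_12 → 1² + 9² + 8² = 146
146 = (1,0,2)_12 → 1² + 0² + 2² = 5
5 = (5)_12 → 5² = 25
25 = (2,1)_12 → 2² + 1² = 5  — 5 repeats.
That took 5 steps.

5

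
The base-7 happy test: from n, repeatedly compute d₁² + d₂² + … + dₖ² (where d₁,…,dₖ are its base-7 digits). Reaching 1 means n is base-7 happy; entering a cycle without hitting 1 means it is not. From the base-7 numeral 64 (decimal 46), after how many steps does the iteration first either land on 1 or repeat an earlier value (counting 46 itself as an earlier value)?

46 = (6,4)_7 → 6² + 4² = 52
52 = (1,0,3)_7 → 1² + 0² + 3² = 10
10 = (1,3)_7 → 1² + 3² = 10  — 10 repeats.
That took 3 steps.

3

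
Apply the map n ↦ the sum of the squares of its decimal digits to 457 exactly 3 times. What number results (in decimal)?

65

457 → 4² + 5² + 7² = 90
90 → 9² + 0² = 81
81 → 8² + 1² = 65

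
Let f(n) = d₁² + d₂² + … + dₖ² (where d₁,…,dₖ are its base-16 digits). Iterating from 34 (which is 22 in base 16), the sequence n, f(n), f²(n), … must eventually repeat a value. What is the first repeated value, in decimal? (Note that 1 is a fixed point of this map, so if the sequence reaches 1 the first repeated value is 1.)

1

34 = (2,2)_16 → 8
8 = (8)_16 → 64
64 = (4,0)_16 → 16
16 = (1,0)_16 → 1  — reached the fixed point 1.
1 → 1, so 1 is the first repeated value.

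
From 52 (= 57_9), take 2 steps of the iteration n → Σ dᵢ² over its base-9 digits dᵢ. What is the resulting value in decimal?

68

52 = (5,7)_9 → 5² + 7² = 74
74 = (8,2)_9 → 8² + 2² = 68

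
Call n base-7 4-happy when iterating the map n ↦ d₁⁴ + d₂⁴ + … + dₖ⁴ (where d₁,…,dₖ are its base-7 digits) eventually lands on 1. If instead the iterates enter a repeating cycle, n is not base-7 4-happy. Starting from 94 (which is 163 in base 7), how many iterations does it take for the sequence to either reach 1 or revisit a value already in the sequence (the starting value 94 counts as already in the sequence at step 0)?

7

94 = (1,6,3)_7 → 1⁴ + 6⁴ + 3⁴ = 1 + 1296 + 81 = 1378
1378 = (4,0,0,6)_7 → 4⁴ + 0⁴ + 0⁴ + 6⁴ = 256 + 0 + 0 + 1296 = 1552
1552 = (4,3,4,5)_7 → 4⁴ + 3⁴ + 4⁴ + 5⁴ = 256 + 81 + 256 + 625 = 1218
1218 = (3,3,6,0)_7 → 3⁴ + 3⁴ + 6⁴ + 0⁴ = 81 + 81 + 1296 + 0 = 1458
1458 = (4,1,5,2)_7 → 4⁴ + 1⁴ + 5⁴ + 2⁴ = 256 + 1 + 625 + 16 = 898
898 = (2,4,2,2)_7 → 2⁴ + 4⁴ + 2⁴ + 2⁴ = 16 + 256 + 16 + 16 = 304
304 = (6,1,3)_7 → 6⁴ + 1⁴ + 3⁴ = 1296 + 1 + 81 = 1378  — 1378 repeats.
That took 7 steps.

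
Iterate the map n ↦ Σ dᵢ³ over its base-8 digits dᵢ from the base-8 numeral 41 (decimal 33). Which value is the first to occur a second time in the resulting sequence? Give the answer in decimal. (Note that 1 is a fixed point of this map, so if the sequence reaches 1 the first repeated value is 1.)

1

33 = (4,1)_8 → 65
65 = (1,0,1)_8 → 2
2 = (2)_8 → 8
8 = (1,0)_8 → 1  — reached the fixed point 1.
1 → 1, so 1 is the first repeated value.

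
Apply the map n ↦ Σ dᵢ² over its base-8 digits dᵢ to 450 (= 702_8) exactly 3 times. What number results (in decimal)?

450 = (7,0,2)_8 → 7² + 0² + 2² = 53
53 = (6,5)_8 → 6² + 5² = 61
61 = (7,5)_8 → 7² + 5² = 74

74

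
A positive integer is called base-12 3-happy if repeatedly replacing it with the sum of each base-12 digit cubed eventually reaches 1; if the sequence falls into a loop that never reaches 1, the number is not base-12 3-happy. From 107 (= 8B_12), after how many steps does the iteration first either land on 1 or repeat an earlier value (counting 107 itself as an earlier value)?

9

107 = (8,11)_12 → 8³ + 11³ = 512 + 1331 = 1843
1843 = (1,0,9,7)_12 → 1³ + 0³ + 9³ + 7³ = 1 + 0 + 729 + 343 = 1073
1073 = (7,5,5)_12 → 7³ + 5³ + 5³ = 343 + 125 + 125 = 593
593 = (4,1,5)_12 → 4³ + 1³ + 5³ = 64 + 1 + 125 = 190
190 = (1,3,10)_12 → 1³ + 3³ + 10³ = 1 + 27 + 1000 = 1028
1028 = (7,1,8)_12 → 7³ + 1³ + 8³ = 343 + 1 + 512 = 856
856 = (5,11,4)_12 → 5³ + 11³ + 4³ = 125 + 1331 + 64 = 1520
1520 = (10,6,8)_12 → 10³ + 6³ + 8³ = 1000 + 216 + 512 = 1728
1728 = (1,0,0,0)_12 → 1³ + 0³ + 0³ + 0³ = 1 + 0 + 0 + 0 = 1  — reached 1.
That took 9 steps.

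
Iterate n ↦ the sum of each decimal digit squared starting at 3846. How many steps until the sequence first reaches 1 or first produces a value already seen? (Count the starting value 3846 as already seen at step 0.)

15

3846 → 3² + 8² + 4² + 6² = 125
125 → 1² + 2² + 5² = 30
30 → 3² + 0² = 9
9 → 9² = 81
81 → 8² + 1² = 65
65 → 6² + 5² = 61
61 → 6² + 1² = 37
37 → 3² + 7² = 58
58 → 5² + 8² = 89
89 → 8² + 9² = 145
145 → 1² + 4² + 5² = 42
42 → 4² + 2² = 20
20 → 2² + 0² = 4
4 → 4² = 16
16 → 1² + 6² = 37  — 37 repeats.
That took 15 steps.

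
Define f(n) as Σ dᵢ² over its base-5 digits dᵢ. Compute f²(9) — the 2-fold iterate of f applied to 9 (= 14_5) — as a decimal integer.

13

9 = (1,4)_5 → 1² + 4² = 1 + 16 = 17
17 = (3,2)_5 → 3² + 2² = 9 + 4 = 13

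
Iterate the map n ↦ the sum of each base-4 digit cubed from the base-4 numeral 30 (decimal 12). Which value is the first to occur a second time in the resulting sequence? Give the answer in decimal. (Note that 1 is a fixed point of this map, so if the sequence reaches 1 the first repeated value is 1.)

9

12 = (3,0)_4 → 3³ + 0³ = 27
27 = (1,2,3)_4 → 1³ + 2³ + 3³ = 36
36 = (2,1,0)_4 → 2³ + 1³ + 0³ = 9
9 = (2,1)_4 → 2³ + 1³ = 9  — 9 already appeared earlier.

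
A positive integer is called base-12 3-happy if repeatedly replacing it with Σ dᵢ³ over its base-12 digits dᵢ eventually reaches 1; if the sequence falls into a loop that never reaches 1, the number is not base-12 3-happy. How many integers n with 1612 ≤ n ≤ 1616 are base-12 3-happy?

3

1612: 1612 → 1403 → 2572 → 1190 → 547 → 1099 → 1029 → 1073 → 593 → 190 → 1028 → 856 → 1520 → 1728 → 1  — base-12 3-happy
1613: 1613 → 1464 → 1008 → 343 → 415 → 1351 → 1136 → 1855 → 1344 → 793 → 342 → 288 → 8 → 512 → 755 → 1464  — not base-12 3-happy
1614: 1614 → 1555 → 2072 → 585 → 793 → 342 → 288 → 8 → 512 → 755 → 1464 → 1008 → 343 → 415 → 1351 → 1136 → 1855 → 1344 → 793  — not base-12 3-happy
1615: 1615 → 1682 → 1851 → 1028 → 856 → 1520 → 1728 → 1  — base-12 3-happy
1616: 1616 → 1851 → 1028 → 856 → 1520 → 1728 → 1  — base-12 3-happy
base-12 3-happy: 1612, 1615, 1616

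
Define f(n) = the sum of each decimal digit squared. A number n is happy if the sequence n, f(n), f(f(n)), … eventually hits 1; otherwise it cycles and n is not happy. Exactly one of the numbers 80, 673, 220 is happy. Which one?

673

80: 80 → 64 → 52 → 29 → 85 → 89 → 145 → 42 → 20 → 4 → 16 → 37 → 58 → 89  — repeats 89 (not happy)
673: 673 → 94 → 97 → 130 → 10 → 1  — reaches 1 (happy)
220: 220 → 8 → 64 → 52 → 29 → 85 → 89 → 145 → 42 → 20 → 4 → 16 → 37 → 58 → 89  — repeats 89 (not happy)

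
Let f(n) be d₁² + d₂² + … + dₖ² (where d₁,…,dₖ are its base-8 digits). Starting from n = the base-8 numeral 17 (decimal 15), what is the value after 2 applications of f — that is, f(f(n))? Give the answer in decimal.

40

15 = (1,7)_8 → 1² + 7² = 1 + 49 = 50
50 = (6,2)_8 → 6² + 2² = 36 + 4 = 40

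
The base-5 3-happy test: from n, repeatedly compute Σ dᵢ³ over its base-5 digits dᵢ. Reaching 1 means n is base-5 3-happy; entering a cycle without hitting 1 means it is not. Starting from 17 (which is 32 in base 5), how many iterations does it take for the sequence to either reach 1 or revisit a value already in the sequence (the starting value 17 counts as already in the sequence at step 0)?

17 = (3,2)_5 → 3³ + 2³ = 27 + 8 = 35
35 = (1,2,0)_5 → 1³ + 2³ + 0³ = 1 + 8 + 0 = 9
9 = (1,4)_5 → 1³ + 4³ = 1 + 64 = 65
65 = (2,3,0)_5 → 2³ + 3³ + 0³ = 8 + 27 + 0 = 35  — 35 repeats.
That took 4 steps.

4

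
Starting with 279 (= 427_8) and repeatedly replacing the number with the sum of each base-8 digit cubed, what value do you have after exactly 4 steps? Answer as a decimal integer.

28

279 = (4,2,7)_8 → 4³ + 2³ + 7³ = 415
415 = (6,3,7)_8 → 6³ + 3³ + 7³ = 586
586 = (1,1,1,2)_8 → 1³ + 1³ + 1³ + 2³ = 11
11 = (1,3)_8 → 1³ + 3³ = 28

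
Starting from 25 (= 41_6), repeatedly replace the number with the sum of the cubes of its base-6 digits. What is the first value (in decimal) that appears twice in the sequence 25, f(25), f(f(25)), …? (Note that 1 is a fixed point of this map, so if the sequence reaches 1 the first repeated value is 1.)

25 = (4,1)_6 → 4³ + 1³ = 64 + 1 = 65
65 = (1,4,5)_6 → 1³ + 4³ + 5³ = 1 + 64 + 125 = 190
190 = (5,1,4)_6 → 5³ + 1³ + 4³ = 125 + 1 + 64 = 190  — 190 already appeared earlier.

190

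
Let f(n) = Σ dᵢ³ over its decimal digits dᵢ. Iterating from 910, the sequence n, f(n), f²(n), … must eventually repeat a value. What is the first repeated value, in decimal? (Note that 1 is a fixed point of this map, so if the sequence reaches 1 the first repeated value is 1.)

910 → 730
730 → 370
370 → 370  — 370 already appeared earlier.

370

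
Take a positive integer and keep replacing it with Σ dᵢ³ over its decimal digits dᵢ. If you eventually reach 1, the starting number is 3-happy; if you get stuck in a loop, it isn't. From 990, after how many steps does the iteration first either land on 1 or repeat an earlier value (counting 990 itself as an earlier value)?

990 → 1458
1458 → 702
702 → 351
351 → 153
153 → 153  — 153 repeats.
That took 5 steps.

5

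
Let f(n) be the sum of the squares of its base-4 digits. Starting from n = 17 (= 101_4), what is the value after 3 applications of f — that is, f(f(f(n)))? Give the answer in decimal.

17 = (1,0,1)_4 → 1² + 0² + 1² = 1 + 0 + 1 = 2
2 = (2)_4 → 2² = 4
4 = (1,0)_4 → 1² + 0² = 1 + 0 = 1

1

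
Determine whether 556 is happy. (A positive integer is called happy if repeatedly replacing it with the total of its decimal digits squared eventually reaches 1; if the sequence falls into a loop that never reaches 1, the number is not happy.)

556 → 5² + 5² + 6² = 25 + 25 + 36 = 86
86 → 8² + 6² = 64 + 36 = 100
100 → 1² + 0² + 0² = 1 + 0 + 0 = 1  — reached 1.

happy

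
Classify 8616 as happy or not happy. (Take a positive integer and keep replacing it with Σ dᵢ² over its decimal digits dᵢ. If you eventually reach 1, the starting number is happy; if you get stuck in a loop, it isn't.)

not happy

8616 → 8² + 6² + 1² + 6² = 137
137 → 1² + 3² + 7² = 59
59 → 5² + 9² = 106
106 → 1² + 0² + 6² = 37
37 → 3² + 7² = 58
58 → 5² + 8² = 89
89 → 8² + 9² = 145
145 → 1² + 4² + 5² = 42
42 → 4² + 2² = 20
20 → 2² + 0² = 4
4 → 4² = 16
16 → 1² + 6² = 37  — 37 already seen; the sequence cycles without reaching 1.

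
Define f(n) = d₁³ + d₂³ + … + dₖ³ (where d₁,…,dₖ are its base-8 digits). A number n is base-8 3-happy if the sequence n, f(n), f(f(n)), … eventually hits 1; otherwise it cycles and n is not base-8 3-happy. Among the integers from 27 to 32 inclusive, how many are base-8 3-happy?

27: 27 → 54 → 432 → 432  (repeats 432)
28: 28 → 91 → 55 → 559 → 469 → 476 → 434 → 440 → 559  (repeats 559)
29: 29 → 152 → 35 → 91 → 55 → 559 → 469 → 476 → 434 → 440 → 559  (repeats 559)
30: 30 → 243 → 270 → 281 → 92 → 92  (repeats 92)
31: 31 → 370 → 349 → 277 → 197 → 152 → 35 → 91 → 55 → 559 → 469 → 476 → 434 → 440 → 559  (repeats 559)
32: 32 → 64 → 1  (reaches 1)
base-8 3-happy: 32

1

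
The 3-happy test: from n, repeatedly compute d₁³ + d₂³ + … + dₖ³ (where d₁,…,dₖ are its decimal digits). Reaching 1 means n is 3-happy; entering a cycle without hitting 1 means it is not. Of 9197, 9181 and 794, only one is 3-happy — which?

9181

9197: 9197 → 1802 → 521 → 134 → 92 → 737 → 713 → 371 → 371  — repeats 371 (not 3-happy)
9181: 9181 → 1243 → 100 → 1  — reaches 1 (3-happy)
794: 794 → 1136 → 245 → 197 → 1073 → 371 → 371  — repeats 371 (not 3-happy)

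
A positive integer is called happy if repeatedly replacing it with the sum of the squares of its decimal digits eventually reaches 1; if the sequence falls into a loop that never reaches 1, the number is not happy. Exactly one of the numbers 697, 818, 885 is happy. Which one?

697: 697 → 166 → 73 → 58 → 89 → 145 → 42 → 20 → 4 → 16 → 37 → 58  — repeats 58 (not happy)
818: 818 → 129 → 86 → 100 → 1  — reaches 1 (happy)
885: 885 → 153 → 35 → 34 → 25 → 29 → 85 → 89 → 145 → 42 → 20 → 4 → 16 → 37 → 58 → 89  — repeats 89 (not happy)

818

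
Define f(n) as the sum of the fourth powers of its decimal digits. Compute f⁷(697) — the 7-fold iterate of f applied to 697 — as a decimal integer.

13139

697 → 10258
10258 → 4738
4738 → 6834
6834 → 5729
5729 → 9603
9603 → 7938
7938 → 13139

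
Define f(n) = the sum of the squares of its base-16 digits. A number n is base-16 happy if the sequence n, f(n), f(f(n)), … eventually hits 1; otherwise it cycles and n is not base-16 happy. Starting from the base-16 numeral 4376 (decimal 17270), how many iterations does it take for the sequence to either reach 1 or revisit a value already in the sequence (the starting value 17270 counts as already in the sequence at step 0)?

8

17270 = (4,3,7,6)_16 → 4² + 3² + 7² + 6² = 110
110 = (6,14)_16 → 6² + 14² = 232
232 = (14,8)_16 → 14² + 8² = 260
260 = (1,0,4)_16 → 1² + 0² + 4² = 17
17 = (1,1)_16 → 1² + 1² = 2
2 = (2)_16 → 2² = 4
4 = (4)_16 → 4² = 16
16 = (1,0)_16 → 1² + 0² = 1  — reached 1.
That took 8 steps.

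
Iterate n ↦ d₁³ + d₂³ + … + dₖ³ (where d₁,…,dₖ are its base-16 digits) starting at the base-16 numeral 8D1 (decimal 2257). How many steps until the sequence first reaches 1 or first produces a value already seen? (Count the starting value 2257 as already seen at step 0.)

7

2257 = (8,13,1)_16 → 8³ + 13³ + 1³ = 2710
2710 = (10,9,6)_16 → 10³ + 9³ + 6³ = 1945
1945 = (7,9,9)_16 → 7³ + 9³ + 9³ = 1801
1801 = (7,0,9)_16 → 7³ + 0³ + 9³ = 1072
1072 = (4,3,0)_16 → 4³ + 3³ + 0³ = 91
91 = (5,11)_16 → 5³ + 11³ = 1456
1456 = (5,11,0)_16 → 5³ + 11³ + 0³ = 1456  — 1456 repeats.
That took 7 steps.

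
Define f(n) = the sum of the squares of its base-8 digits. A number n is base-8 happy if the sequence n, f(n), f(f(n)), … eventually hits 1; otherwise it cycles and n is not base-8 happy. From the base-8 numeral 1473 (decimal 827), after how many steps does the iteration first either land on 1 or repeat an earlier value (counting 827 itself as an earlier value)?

6

827 = (1,4,7,3)_8 → 1² + 4² + 7² + 3² = 1 + 16 + 49 + 9 = 75
75 = (1,1,3)_8 → 1² + 1² + 3² = 1 + 1 + 9 = 11
11 = (1,3)_8 → 1² + 3² = 1 + 9 = 10
10 = (1,2)_8 → 1² + 2² = 1 + 4 = 5
5 = (5)_8 → 5² = 25
25 = (3,1)_8 → 3² + 1² = 9 + 1 = 10  — 10 repeats.
That took 6 steps.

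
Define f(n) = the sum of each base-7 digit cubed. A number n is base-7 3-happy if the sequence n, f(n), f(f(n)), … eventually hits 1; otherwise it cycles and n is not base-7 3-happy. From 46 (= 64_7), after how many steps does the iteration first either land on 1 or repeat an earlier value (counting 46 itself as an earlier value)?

46 = (6,4)_7 → 6³ + 4³ = 280
280 = (5,5,0)_7 → 5³ + 5³ + 0³ = 250
250 = (5,0,5)_7 → 5³ + 0³ + 5³ = 250  — 250 repeats.
That took 3 steps.

3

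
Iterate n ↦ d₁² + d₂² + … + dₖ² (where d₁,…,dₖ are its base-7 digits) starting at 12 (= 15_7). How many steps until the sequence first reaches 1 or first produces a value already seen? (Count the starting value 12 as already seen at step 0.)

5

12 = (1,5)_7 → 1² + 5² = 1 + 25 = 26
26 = (3,5)_7 → 3² + 5² = 9 + 25 = 34
34 = (4,6)_7 → 4² + 6² = 16 + 36 = 52
52 = (1,0,3)_7 → 1² + 0² + 3² = 1 + 0 + 9 = 10
10 = (1,3)_7 → 1² + 3² = 1 + 9 = 10  — 10 repeats.
That took 5 steps.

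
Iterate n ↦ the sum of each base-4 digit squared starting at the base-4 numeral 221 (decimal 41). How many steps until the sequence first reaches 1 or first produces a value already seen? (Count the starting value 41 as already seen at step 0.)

5

41 = (2,2,1)_4 → 2² + 2² + 1² = 9
9 = (2,1)_4 → 2² + 1² = 5
5 = (1,1)_4 → 1² + 1² = 2
2 = (2)_4 → 2² = 4
4 = (1,0)_4 → 1² + 0² = 1  — reached 1.
That took 5 steps.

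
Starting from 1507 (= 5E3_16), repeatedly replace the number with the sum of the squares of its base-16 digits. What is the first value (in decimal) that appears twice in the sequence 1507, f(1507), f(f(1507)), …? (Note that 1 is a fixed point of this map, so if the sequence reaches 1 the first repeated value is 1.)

1507 = (5,14,3)_16 → 230
230 = (14,6)_16 → 232
232 = (14,8)_16 → 260
260 = (1,0,4)_16 → 17
17 = (1,1)_16 → 2
2 = (2)_16 → 4
4 = (4)_16 → 16
16 = (1,0)_16 → 1  — reached the fixed point 1.
1 → 1, so 1 is the first repeated value.

1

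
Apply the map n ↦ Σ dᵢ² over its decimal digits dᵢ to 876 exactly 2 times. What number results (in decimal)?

876 → 8² + 7² + 6² = 149
149 → 1² + 4² + 9² = 98

98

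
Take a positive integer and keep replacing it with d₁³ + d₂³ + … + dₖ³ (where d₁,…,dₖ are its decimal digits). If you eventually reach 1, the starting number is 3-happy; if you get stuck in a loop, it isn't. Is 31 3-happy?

31 → 3³ + 1³ = 28
28 → 2³ + 8³ = 520
520 → 5³ + 2³ + 0³ = 133
133 → 1³ + 3³ + 3³ = 55
55 → 5³ + 5³ = 250
250 → 2³ + 5³ + 0³ = 133  — 133 already seen; the sequence cycles without reaching 1.

not 3-happy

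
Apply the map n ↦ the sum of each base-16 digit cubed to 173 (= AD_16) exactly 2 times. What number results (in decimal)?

173 = (10,13)_16 → 10³ + 13³ = 1000 + 2197 = 3197
3197 = (12,7,13)_16 → 12³ + 7³ + 13³ = 1728 + 343 + 2197 = 4268

4268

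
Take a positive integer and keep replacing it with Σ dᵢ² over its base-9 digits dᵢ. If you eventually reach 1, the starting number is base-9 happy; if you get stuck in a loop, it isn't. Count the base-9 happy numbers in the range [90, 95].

90: 90 → 2 → 4 → 16 → 50 → 50  — not base-9 happy
91: 91 → 3 → 9 → 1  — base-9 happy
92: 92 → 6 → 36 → 16 → 50 → 50  — not base-9 happy
93: 93 → 11 → 5 → 25 → 53 → 89 → 65 → 53  — not base-9 happy
94: 94 → 18 → 4 → 16 → 50 → 50  — not base-9 happy
95: 95 → 27 → 9 → 1  — base-9 happy
base-9 happy: 91, 95

2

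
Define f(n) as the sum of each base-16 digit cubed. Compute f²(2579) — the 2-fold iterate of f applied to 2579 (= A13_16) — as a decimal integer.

128

2579 = (10,1,3)_16 → 10³ + 1³ + 3³ = 1028
1028 = (4,0,4)_16 → 4³ + 0³ + 4³ = 128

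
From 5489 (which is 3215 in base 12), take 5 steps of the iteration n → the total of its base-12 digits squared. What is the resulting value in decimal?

100

5489 = (3,2,1,5)_12 → 3² + 2² + 1² + 5² = 9 + 4 + 1 + 25 = 39
39 = (3,3)_12 → 3² + 3² = 9 + 9 = 18
18 = (1,6)_12 → 1² + 6² = 1 + 36 = 37
37 = (3,1)_12 → 3² + 1² = 9 + 1 = 10
10 = (10)_12 → 10² = 100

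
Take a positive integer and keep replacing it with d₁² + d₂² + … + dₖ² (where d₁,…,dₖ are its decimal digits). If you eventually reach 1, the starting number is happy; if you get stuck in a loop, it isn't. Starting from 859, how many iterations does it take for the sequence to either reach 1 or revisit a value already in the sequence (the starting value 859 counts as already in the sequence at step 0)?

859 → 8² + 5² + 9² = 64 + 25 + 81 = 170
170 → 1² + 7² + 0² = 1 + 49 + 0 = 50
50 → 5² + 0² = 25 + 0 = 25
25 → 2² + 5² = 4 + 25 = 29
29 → 2² + 9² = 4 + 81 = 85
85 → 8² + 5² = 64 + 25 = 89
89 → 8² + 9² = 64 + 81 = 145
145 → 1² + 4² + 5² = 1 + 16 + 25 = 42
42 → 4² + 2² = 16 + 4 = 20
20 → 2² + 0² = 4 + 0 = 4
4 → 4² = 16
16 → 1² + 6² = 1 + 36 = 37
37 → 3² + 7² = 9 + 49 = 58
58 → 5² + 8² = 25 + 64 = 89  — 89 repeats.
That took 14 steps.

14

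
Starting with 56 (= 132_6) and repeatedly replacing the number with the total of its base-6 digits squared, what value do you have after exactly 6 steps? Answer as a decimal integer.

56 = (1,3,2)_6 → 1² + 3² + 2² = 1 + 9 + 4 = 14
14 = (2,2)_6 → 2² + 2² = 4 + 4 = 8
8 = (1,2)_6 → 1² + 2² = 1 + 4 = 5
5 = (5)_6 → 5² = 25
25 = (4,1)_6 → 4² + 1² = 16 + 1 = 17
17 = (2,5)_6 → 2² + 5² = 4 + 25 = 29

29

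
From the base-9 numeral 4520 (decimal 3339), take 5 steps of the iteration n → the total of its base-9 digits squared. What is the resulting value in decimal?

65

3339 = (4,5,2,0)_9 → 45
45 = (5,0)_9 → 25
25 = (2,7)_9 → 53
53 = (5,8)_9 → 89
89 = (1,0,8)_9 → 65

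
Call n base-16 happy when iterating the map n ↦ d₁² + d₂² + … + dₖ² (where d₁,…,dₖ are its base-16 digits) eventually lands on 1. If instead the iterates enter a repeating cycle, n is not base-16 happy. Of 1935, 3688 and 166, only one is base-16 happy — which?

166

1935: 1935 → 338 → 30 → 197 → 169 → 181 → 146 → 85 → 50 → 13 → 169  — repeats 169 (not base-16 happy)
3688: 3688 → 296 → 69 → 41 → 85 → 50 → 13 → 169 → 181 → 146 → 85  — repeats 85 (not base-16 happy)
166: 166 → 136 → 128 → 64 → 16 → 1  — reaches 1 (base-16 happy)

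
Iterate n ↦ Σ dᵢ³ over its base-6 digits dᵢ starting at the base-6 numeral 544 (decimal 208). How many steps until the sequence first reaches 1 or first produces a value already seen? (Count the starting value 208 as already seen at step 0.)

6

208 = (5,4,4)_6 → 253
253 = (1,1,0,1)_6 → 3
3 = (3)_6 → 27
27 = (4,3)_6 → 91
91 = (2,3,1)_6 → 36
36 = (1,0,0)_6 → 1  — reached 1.
That took 6 steps.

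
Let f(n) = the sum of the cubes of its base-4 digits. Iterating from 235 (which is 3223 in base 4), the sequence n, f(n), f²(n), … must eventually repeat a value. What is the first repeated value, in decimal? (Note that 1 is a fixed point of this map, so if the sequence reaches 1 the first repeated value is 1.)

235 = (3,2,2,3)_4 → 3³ + 2³ + 2³ + 3³ = 27 + 8 + 8 + 27 = 70
70 = (1,0,1,2)_4 → 1³ + 0³ + 1³ + 2³ = 1 + 0 + 1 + 8 = 10
10 = (2,2)_4 → 2³ + 2³ = 8 + 8 = 16
16 = (1,0,0)_4 → 1³ + 0³ + 0³ = 1 + 0 + 0 = 1  — reached the fixed point 1.
1 → 1, so 1 is the first repeated value.

1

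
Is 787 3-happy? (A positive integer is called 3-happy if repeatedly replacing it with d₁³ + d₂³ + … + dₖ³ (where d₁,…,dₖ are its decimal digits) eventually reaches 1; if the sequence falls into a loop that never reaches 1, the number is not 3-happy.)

3-happy

787 → 7³ + 8³ + 7³ = 343 + 512 + 343 = 1198
1198 → 1³ + 1³ + 9³ + 8³ = 1 + 1 + 729 + 512 = 1243
1243 → 1³ + 2³ + 4³ + 3³ = 1 + 8 + 64 + 27 = 100
100 → 1³ + 0³ + 0³ = 1 + 0 + 0 = 1  — reached 1.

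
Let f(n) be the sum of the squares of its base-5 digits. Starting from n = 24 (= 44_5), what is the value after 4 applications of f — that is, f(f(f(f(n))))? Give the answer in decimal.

4

24 = (4,4)_5 → 4² + 4² = 32
32 = (1,1,2)_5 → 1² + 1² + 2² = 6
6 = (1,1)_5 → 1² + 1² = 2
2 = (2)_5 → 2² = 4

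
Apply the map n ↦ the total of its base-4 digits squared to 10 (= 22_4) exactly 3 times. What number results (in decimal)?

1

10 = (2,2)_4 → 2² + 2² = 8
8 = (2,0)_4 → 2² + 0² = 4
4 = (1,0)_4 → 1² + 0² = 1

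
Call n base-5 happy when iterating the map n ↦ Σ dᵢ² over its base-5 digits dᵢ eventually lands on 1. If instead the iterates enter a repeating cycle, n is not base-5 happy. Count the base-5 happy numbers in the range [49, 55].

49: 49 → 33 → 11 → 5 → 1  (reaches 1)
50: 50 → 4 → 16 → 10 → 4  (repeats 4)
51: 51 → 5 → 1  (reaches 1)
52: 52 → 8 → 10 → 4 → 16 → 10  (repeats 10)
53: 53 → 13 → 13  (repeats 13)
54: 54 → 20 → 16 → 10 → 4 → 16  (repeats 16)
55: 55 → 5 → 1  (reaches 1)
base-5 happy: 49, 51, 55

3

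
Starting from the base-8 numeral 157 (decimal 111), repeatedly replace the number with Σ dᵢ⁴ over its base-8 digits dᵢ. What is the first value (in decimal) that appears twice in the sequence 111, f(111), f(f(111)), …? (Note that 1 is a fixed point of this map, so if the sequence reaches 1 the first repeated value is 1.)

111 = (1,5,7)_8 → 1⁴ + 5⁴ + 7⁴ = 1 + 625 + 2401 = 3027
3027 = (5,7,2,3)_8 → 5⁴ + 7⁴ + 2⁴ + 3⁴ = 625 + 2401 + 16 + 81 = 3123
3123 = (6,0,6,3)_8 → 6⁴ + 0⁴ + 6⁴ + 3⁴ = 1296 + 0 + 1296 + 81 = 2673
2673 = (5,1,6,1)_8 → 5⁴ + 1⁴ + 6⁴ + 1⁴ = 625 + 1 + 1296 + 1 = 1923
1923 = (3,6,0,3)_8 → 3⁴ + 6⁴ + 0⁴ + 3⁴ = 81 + 1296 + 0 + 81 = 1458
1458 = (2,6,6,2)_8 → 2⁴ + 6⁴ + 6⁴ + 2⁴ = 16 + 1296 + 1296 + 16 = 2624
2624 = (5,1,0,0)_8 → 5⁴ + 1⁴ + 0⁴ + 0⁴ = 625 + 1 + 0 + 0 = 626
626 = (1,1,6,2)_8 → 1⁴ + 1⁴ + 6⁴ + 2⁴ = 1 + 1 + 1296 + 16 = 1314
1314 = (2,4,4,2)_8 → 2⁴ + 4⁴ + 4⁴ + 2⁴ = 16 + 256 + 256 + 16 = 544
544 = (1,0,4,0)_8 → 1⁴ + 0⁴ + 4⁴ + 0⁴ = 1 + 0 + 256 + 0 = 257
257 = (4,0,1)_8 → 4⁴ + 0⁴ + 1⁴ = 256 + 0 + 1 = 257  — 257 already appeared earlier.

257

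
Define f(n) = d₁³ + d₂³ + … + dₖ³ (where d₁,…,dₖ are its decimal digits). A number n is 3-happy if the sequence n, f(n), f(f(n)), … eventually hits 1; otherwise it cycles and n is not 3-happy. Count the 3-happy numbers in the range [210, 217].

210: 210 → 9 → 729 → 1080 → 513 → 153 → 153  — not 3-happy
211: 211 → 10 → 1  — 3-happy
212: 212 → 17 → 344 → 155 → 251 → 134 → 92 → 737 → 713 → 371 → 371  — not 3-happy
213: 213 → 36 → 243 → 99 → 1458 → 702 → 351 → 153 → 153  — not 3-happy
214: 214 → 73 → 370 → 370  — not 3-happy
215: 215 → 134 → 92 → 737 → 713 → 371 → 371  — not 3-happy
216: 216 → 225 → 141 → 66 → 432 → 99 → 1458 → 702 → 351 → 153 → 153  — not 3-happy
217: 217 → 352 → 160 → 217  — not 3-happy
3-happy: 211

1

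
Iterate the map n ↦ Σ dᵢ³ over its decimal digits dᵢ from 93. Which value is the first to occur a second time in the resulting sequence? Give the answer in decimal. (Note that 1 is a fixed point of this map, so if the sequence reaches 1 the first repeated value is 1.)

153

93 → 9³ + 3³ = 729 + 27 = 756
756 → 7³ + 5³ + 6³ = 343 + 125 + 216 = 684
684 → 6³ + 8³ + 4³ = 216 + 512 + 64 = 792
792 → 7³ + 9³ + 2³ = 343 + 729 + 8 = 1080
1080 → 1³ + 0³ + 8³ + 0³ = 1 + 0 + 512 + 0 = 513
513 → 5³ + 1³ + 3³ = 125 + 1 + 27 = 153
153 → 1³ + 5³ + 3³ = 1 + 125 + 27 = 153  — 153 already appeared earlier.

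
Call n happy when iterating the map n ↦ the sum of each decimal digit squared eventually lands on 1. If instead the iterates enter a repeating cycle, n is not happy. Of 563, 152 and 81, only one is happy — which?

563

563: 563 → 70 → 49 → 97 → 130 → 10 → 1  — reaches 1 (happy)
152: 152 → 30 → 9 → 81 → 65 → 61 → 37 → 58 → 89 → 145 → 42 → 20 → 4 → 16 → 37  — repeats 37 (not happy)
81: 81 → 65 → 61 → 37 → 58 → 89 → 145 → 42 → 20 → 4 → 16 → 37  — repeats 37 (not happy)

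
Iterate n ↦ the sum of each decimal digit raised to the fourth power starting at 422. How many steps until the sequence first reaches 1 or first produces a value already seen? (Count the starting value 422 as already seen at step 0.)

422 → 4⁴ + 2⁴ + 2⁴ = 288
288 → 2⁴ + 8⁴ + 8⁴ = 8208
8208 → 8⁴ + 2⁴ + 0⁴ + 8⁴ = 8208  — 8208 repeats.
That took 3 steps.

3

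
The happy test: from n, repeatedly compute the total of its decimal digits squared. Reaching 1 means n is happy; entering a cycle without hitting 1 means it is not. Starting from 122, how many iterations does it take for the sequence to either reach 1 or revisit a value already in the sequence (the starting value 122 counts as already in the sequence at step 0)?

122 → 1² + 2² + 2² = 9
9 → 9² = 81
81 → 8² + 1² = 65
65 → 6² + 5² = 61
61 → 6² + 1² = 37
37 → 3² + 7² = 58
58 → 5² + 8² = 89
89 → 8² + 9² = 145
145 → 1² + 4² + 5² = 42
42 → 4² + 2² = 20
20 → 2² + 0² = 4
4 → 4² = 16
16 → 1² + 6² = 37  — 37 repeats.
That took 13 steps.

13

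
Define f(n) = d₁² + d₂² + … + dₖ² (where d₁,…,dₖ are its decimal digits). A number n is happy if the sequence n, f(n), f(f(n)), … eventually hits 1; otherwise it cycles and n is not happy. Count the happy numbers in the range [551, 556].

1

551: 551 → 51 → 26 → 40 → 16 → 37 → 58 → 89 → 145 → 42 → 20 → 4 → 16  — not happy
552: 552 → 54 → 41 → 17 → 50 → 25 → 29 → 85 → 89 → 145 → 42 → 20 → 4 → 16 → 37 → 58 → 89  — not happy
553: 553 → 59 → 106 → 37 → 58 → 89 → 145 → 42 → 20 → 4 → 16 → 37  — not happy
554: 554 → 66 → 72 → 53 → 34 → 25 → 29 → 85 → 89 → 145 → 42 → 20 → 4 → 16 → 37 → 58 → 89  — not happy
555: 555 → 75 → 74 → 65 → 61 → 37 → 58 → 89 → 145 → 42 → 20 → 4 → 16 → 37  — not happy
556: 556 → 86 → 100 → 1  — happy
happy: 556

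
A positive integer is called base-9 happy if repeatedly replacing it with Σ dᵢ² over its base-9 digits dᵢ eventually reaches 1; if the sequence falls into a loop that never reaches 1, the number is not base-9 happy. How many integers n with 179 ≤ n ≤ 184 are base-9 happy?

179: 179 → 69 → 85 → 17 → 65 → 53 → 89 → 65  (repeats 65)
180: 180 → 8 → 64 → 50 → 50  (repeats 50)
181: 181 → 9 → 1  (reaches 1)
182: 182 → 12 → 10 → 2 → 4 → 16 → 50 → 50  (repeats 50)
183: 183 → 17 → 65 → 53 → 89 → 65  (repeats 65)
184: 184 → 24 → 40 → 32 → 34 → 58 → 52 → 74 → 68 → 74  (repeats 74)
base-9 happy: 181

1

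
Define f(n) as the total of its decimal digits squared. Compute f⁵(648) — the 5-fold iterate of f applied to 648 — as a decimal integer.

89

648 → 6² + 4² + 8² = 36 + 16 + 64 = 116
116 → 1² + 1² + 6² = 1 + 1 + 36 = 38
38 → 3² + 8² = 9 + 64 = 73
73 → 7² + 3² = 49 + 9 = 58
58 → 5² + 8² = 25 + 64 = 89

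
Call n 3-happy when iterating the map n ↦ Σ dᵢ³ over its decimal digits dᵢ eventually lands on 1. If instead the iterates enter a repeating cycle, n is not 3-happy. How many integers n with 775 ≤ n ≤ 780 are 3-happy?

775: 775 → 811 → 514 → 190 → 730 → 370 → 370  — not 3-happy
776: 776 → 902 → 737 → 713 → 371 → 371  — not 3-happy
777: 777 → 1029 → 738 → 882 → 1032 → 36 → 243 → 99 → 1458 → 702 → 351 → 153 → 153  — not 3-happy
778: 778 → 1198 → 1243 → 100 → 1  — 3-happy
779: 779 → 1415 → 191 → 731 → 371 → 371  — not 3-happy
780: 780 → 855 → 762 → 567 → 684 → 792 → 1080 → 513 → 153 → 153  — not 3-happy
3-happy: 778

1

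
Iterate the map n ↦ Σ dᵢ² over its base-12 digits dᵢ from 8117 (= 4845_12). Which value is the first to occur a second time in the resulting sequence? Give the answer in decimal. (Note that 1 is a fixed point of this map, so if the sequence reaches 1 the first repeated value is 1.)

25

8117 = (4,8,4,5)_12 → 4² + 8² + 4² + 5² = 16 + 64 + 16 + 25 = 121
121 = (10,1)_12 → 10² + 1² = 100 + 1 = 101
101 = (8,5)_12 → 8² + 5² = 64 + 25 = 89
89 = (7,5)_12 → 7² + 5² = 49 + 25 = 74
74 = (6,2)_12 → 6² + 2² = 36 + 4 = 40
40 = (3,4)_12 → 3² + 4² = 9 + 16 = 25
25 = (2,1)_12 → 2² + 1² = 4 + 1 = 5
5 = (5)_12 → 5² = 25  — 25 already appeared earlier.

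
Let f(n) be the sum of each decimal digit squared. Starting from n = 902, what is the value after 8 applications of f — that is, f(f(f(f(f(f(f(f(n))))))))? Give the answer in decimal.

37

902 → 9² + 0² + 2² = 81 + 0 + 4 = 85
85 → 8² + 5² = 64 + 25 = 89
89 → 8² + 9² = 64 + 81 = 145
145 → 1² + 4² + 5² = 1 + 16 + 25 = 42
42 → 4² + 2² = 16 + 4 = 20
20 → 2² + 0² = 4 + 0 = 4
4 → 4² = 16
16 → 1² + 6² = 1 + 36 = 37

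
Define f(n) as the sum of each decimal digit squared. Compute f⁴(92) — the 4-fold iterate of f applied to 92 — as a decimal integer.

42

92 → 9² + 2² = 81 + 4 = 85
85 → 8² + 5² = 64 + 25 = 89
89 → 8² + 9² = 64 + 81 = 145
145 → 1² + 4² + 5² = 1 + 16 + 25 = 42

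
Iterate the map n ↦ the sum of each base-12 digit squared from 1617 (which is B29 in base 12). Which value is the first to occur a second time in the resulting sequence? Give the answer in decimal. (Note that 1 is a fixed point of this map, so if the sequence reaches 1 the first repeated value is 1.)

25

1617 = (11,2,9)_12 → 206
206 = (1,5,2)_12 → 30
30 = (2,6)_12 → 40
40 = (3,4)_12 → 25
25 = (2,1)_12 → 5
5 = (5)_12 → 25  — 25 already appeared earlier.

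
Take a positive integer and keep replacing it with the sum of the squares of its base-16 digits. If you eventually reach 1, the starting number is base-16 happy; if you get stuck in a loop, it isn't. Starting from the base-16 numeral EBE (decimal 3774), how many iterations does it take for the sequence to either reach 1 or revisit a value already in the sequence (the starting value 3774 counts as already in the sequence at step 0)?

15

3774 = (14,11,14)_16 → 14² + 11² + 14² = 513
513 = (2,0,1)_16 → 2² + 0² + 1² = 5
5 = (5)_16 → 5² = 25
25 = (1,9)_16 → 1² + 9² = 82
82 = (5,2)_16 → 5² + 2² = 29
29 = (1,13)_16 → 1² + 13² = 170
170 = (10,10)_16 → 10² + 10² = 200
200 = (12,8)_16 → 12² + 8² = 208
208 = (13,0)_16 → 13² + 0² = 169
169 = (10,9)_16 → 10² + 9² = 181
181 = (11,5)_16 → 11² + 5² = 146
146 = (9,2)_16 → 9² + 2² = 85
85 = (5,5)_16 → 5² + 5² = 50
50 = (3,2)_16 → 3² + 2² = 13
13 = (13)_16 → 13² = 169  — 169 repeats.
That took 15 steps.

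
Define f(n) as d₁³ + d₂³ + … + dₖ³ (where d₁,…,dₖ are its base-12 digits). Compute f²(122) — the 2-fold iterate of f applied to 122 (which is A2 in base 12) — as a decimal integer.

343

122 = (10,2)_12 → 10³ + 2³ = 1000 + 8 = 1008
1008 = (7,0,0)_12 → 7³ + 0³ + 0³ = 343 + 0 + 0 = 343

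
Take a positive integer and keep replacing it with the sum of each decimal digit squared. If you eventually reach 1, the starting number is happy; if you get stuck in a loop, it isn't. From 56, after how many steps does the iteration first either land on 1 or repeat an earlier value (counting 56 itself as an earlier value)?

56 → 5² + 6² = 25 + 36 = 61
61 → 6² + 1² = 36 + 1 = 37
37 → 3² + 7² = 9 + 49 = 58
58 → 5² + 8² = 25 + 64 = 89
89 → 8² + 9² = 64 + 81 = 145
145 → 1² + 4² + 5² = 1 + 16 + 25 = 42
42 → 4² + 2² = 16 + 4 = 20
20 → 2² + 0² = 4 + 0 = 4
4 → 4² = 16
16 → 1² + 6² = 1 + 36 = 37  — 37 repeats.
That took 10 steps.

10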